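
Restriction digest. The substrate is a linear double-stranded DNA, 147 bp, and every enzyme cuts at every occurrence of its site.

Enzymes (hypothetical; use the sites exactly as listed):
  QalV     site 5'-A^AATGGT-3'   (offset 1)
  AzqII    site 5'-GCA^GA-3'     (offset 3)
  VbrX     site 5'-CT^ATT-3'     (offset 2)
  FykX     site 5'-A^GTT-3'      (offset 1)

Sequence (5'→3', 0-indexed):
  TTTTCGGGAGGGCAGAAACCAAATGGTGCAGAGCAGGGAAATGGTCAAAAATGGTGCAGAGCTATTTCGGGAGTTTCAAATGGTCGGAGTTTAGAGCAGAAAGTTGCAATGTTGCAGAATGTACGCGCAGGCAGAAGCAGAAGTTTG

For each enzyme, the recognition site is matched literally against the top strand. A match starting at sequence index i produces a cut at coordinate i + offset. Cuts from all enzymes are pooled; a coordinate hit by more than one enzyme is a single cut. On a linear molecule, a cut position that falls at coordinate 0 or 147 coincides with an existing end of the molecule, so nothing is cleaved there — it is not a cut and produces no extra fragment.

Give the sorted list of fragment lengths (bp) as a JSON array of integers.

Per-enzyme occurrences:
  QalV (AAATGGT, off=1): starts [20, 38, 48, 77] → cuts [21, 39, 49, 78]
  AzqII (GCAGA, off=3): starts [11, 27, 55, 95, 113, 130, 136] → cuts [14, 30, 58, 98, 116, 133, 139]
  VbrX (CTATT, off=2): starts [61] → cuts [63]
  FykX (AGTT, off=1): starts [71, 87, 101, 141] → cuts [72, 88, 102, 142]

All cut coordinates (distinct, sorted): [14, 21, 30, 39, 49, 58, 63, 72, 78, 88, 98, 102, 116, 133, 139, 142]

Fragments:
  [0,14): 14 bp
  [14,21): 7 bp
  [21,30): 9 bp
  [30,39): 9 bp
  [39,49): 10 bp
  [49,58): 9 bp
  [58,63): 5 bp
  [63,72): 9 bp
  [72,78): 6 bp
  [78,88): 10 bp
  [88,98): 10 bp
  [98,102): 4 bp
  [102,116): 14 bp
  [116,133): 17 bp
  [133,139): 6 bp
  [139,142): 3 bp
  [142,147): 5 bp

[3,4,5,5,6,6,7,9,9,9,9,10,10,10,14,14,17]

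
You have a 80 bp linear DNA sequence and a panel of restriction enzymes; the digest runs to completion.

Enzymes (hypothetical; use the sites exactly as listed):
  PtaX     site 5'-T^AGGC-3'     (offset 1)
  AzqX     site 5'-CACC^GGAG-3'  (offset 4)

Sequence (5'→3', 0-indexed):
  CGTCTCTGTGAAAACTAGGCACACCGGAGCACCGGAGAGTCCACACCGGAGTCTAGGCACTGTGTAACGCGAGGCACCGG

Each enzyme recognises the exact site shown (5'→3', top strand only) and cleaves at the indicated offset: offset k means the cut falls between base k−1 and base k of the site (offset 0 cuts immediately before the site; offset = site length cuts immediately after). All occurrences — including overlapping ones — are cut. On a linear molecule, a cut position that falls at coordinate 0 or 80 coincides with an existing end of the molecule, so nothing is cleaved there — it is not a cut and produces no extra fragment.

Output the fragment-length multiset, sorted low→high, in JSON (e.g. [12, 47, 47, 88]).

[7,8,9,14,16,26]

Scan for sites:
  PtaX (TAGGC, off=1): starts [15, 53] → cuts [16, 54]
  AzqX (CACCGGAG, off=4): starts [21, 29, 43] → cuts [25, 33, 47]

All cut coordinates (distinct, sorted): [16, 25, 33, 47, 54]

Fragment lengths:
  [0,16): 16 bp
  [16,25): 9 bp
  [25,33): 8 bp
  [33,47): 14 bp
  [47,54): 7 bp
  [54,80): 26 bp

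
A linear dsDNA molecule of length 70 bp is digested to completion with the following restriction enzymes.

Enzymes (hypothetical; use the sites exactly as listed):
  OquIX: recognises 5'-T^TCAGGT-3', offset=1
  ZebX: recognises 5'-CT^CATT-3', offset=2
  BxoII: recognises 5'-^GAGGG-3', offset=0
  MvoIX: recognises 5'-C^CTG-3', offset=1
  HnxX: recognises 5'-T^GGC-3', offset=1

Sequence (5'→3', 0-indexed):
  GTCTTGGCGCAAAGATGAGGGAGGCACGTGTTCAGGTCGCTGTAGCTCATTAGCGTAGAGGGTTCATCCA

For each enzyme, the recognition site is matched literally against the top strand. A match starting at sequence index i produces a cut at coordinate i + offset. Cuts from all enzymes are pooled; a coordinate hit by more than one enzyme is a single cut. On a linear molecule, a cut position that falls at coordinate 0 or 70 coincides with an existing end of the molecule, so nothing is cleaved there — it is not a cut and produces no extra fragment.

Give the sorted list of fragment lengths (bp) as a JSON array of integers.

Site scan:
  OquIX TTCAGGT/1: at [30] ⇒ [31]
  ZebX CTCATT/2: at [45] ⇒ [47]
  BxoII GAGGG/0: at [16, 57] ⇒ [16, 57]
  MvoIX (CCTG, off=1): no sites
  HnxX TGGC/1: at [4] ⇒ [5]

All cut coordinates (distinct, sorted): [5, 16, 31, 47, 57]

Fragment lengths:
  [0,5): 5 bp
  [5,16): 11 bp
  [16,31): 15 bp
  [31,47): 16 bp
  [47,57): 10 bp
  [57,70): 13 bp

[5,10,11,13,15,16]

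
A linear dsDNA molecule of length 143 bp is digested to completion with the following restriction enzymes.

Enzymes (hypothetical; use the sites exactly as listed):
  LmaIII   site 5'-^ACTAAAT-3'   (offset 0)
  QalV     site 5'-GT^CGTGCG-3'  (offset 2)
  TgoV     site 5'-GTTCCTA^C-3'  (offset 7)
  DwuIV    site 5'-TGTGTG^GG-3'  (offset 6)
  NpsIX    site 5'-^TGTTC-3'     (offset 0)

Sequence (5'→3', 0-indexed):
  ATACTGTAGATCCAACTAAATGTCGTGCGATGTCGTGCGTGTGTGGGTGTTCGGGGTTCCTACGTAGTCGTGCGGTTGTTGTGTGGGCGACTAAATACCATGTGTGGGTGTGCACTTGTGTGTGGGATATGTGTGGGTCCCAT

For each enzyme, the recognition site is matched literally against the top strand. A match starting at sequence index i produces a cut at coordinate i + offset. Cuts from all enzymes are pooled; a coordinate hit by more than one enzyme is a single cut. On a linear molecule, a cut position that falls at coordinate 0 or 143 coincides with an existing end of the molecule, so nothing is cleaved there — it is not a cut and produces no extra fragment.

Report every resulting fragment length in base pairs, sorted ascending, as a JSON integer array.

Site scan:
  LmaIII ACTAAAT/0: at [14, 89] ⇒ [14, 89]
  QalV GTCGTGCG/2: at [21, 31, 66] ⇒ [23, 33, 68]
  TgoV GTTCCTAC/7: at [55] ⇒ [62]
  DwuIV TGTGTGGG/6: at [39, 79, 100, 118, 129] ⇒ [45, 85, 106, 124, 135]
  NpsIX TGTTC/0: at [47] ⇒ [47]

All cut coordinates (distinct, sorted): [14, 23, 33, 45, 47, 62, 68, 85, 89, 106, 124, 135]

Fragments:
  [0,14): 14 bp
  [14,23): 9 bp
  [23,33): 10 bp
  [33,45): 12 bp
  [45,47): 2 bp
  [47,62): 15 bp
  [62,68): 6 bp
  [68,85): 17 bp
  [85,89): 4 bp
  [89,106): 17 bp
  [106,124): 18 bp
  [124,135): 11 bp
  [135,143): 8 bp

[2,4,6,8,9,10,11,12,14,15,17,17,18]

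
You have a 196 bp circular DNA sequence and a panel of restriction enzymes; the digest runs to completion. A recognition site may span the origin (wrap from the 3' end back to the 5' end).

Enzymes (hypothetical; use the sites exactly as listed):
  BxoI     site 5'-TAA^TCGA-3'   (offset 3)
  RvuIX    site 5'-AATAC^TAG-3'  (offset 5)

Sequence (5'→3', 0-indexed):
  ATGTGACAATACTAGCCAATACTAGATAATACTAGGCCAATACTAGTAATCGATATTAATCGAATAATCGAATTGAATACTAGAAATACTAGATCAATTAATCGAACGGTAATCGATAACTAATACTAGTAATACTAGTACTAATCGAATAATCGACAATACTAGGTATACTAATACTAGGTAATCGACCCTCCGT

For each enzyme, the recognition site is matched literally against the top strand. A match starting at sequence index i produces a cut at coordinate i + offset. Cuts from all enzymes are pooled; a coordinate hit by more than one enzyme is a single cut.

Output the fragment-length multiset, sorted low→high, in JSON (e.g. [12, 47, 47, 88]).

[6,7,8,8,9,9,9,10,10,10,10,11,11,12,13,14,15,24]

Site scan:
  BxoI TAATCGA/3: at [46, 56, 64, 98, 109, 141, 149, 181] ⇒ [49, 59, 67, 101, 112, 144, 152, 184]
  RvuIX AATACTAG/5: at [7, 17, 27, 38, 75, 84, 121, 130, 157, 172] ⇒ [12, 22, 32, 43, 80, 89, 126, 135, 162, 177]

All cut coordinates (distinct, sorted): [12, 22, 32, 43, 49, 59, 67, 80, 89, 101, 112, 126, 135, 144, 152, 162, 177, 184]

Fragment lengths:
  12→22: 10 bp
  22→32: 10 bp
  32→43: 11 bp
  43→49: 6 bp
  49→59: 10 bp
  59→67: 8 bp
  67→80: 13 bp
  80→89: 9 bp
  89→101: 12 bp
  101→112: 11 bp
  112→126: 14 bp
  126→135: 9 bp
  135→144: 9 bp
  144→152: 8 bp
  152→162: 10 bp
  162→177: 15 bp
  177→184: 7 bp
  184→12 (wrap): 196-184+12 = 24 bp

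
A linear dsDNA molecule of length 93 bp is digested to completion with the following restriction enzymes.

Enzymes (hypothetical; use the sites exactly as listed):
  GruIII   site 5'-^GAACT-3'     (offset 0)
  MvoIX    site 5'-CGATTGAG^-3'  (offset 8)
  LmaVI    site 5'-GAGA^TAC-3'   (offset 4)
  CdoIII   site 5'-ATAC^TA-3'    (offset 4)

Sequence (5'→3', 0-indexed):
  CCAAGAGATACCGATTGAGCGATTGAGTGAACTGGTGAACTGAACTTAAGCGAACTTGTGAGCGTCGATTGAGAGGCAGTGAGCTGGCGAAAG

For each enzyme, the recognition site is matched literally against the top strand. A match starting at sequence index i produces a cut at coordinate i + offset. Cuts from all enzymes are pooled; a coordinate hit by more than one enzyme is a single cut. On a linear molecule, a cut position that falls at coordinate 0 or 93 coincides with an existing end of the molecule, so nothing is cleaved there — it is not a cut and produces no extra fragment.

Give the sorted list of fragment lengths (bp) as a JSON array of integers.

Scan for sites:
  GruIII GAACT/0: at [28, 36, 41, 51] ⇒ [28, 36, 41, 51]
  MvoIX CGATTGAG/8: at [11, 19, 65] ⇒ [19, 27, 73]
  LmaVI GAGATAC/4: at [4] ⇒ [8]
  CdoIII (ATACTA, off=4): no sites

All cut coordinates (distinct, sorted): [8, 19, 27, 28, 36, 41, 51, 73]

Fragments:
  [0,8): 8 bp
  [8,19): 11 bp
  [19,27): 8 bp
  [27,28): 1 bp
  [28,36): 8 bp
  [36,41): 5 bp
  [41,51): 10 bp
  [51,73): 22 bp
  [73,93): 20 bp

[1,5,8,8,8,10,11,20,22]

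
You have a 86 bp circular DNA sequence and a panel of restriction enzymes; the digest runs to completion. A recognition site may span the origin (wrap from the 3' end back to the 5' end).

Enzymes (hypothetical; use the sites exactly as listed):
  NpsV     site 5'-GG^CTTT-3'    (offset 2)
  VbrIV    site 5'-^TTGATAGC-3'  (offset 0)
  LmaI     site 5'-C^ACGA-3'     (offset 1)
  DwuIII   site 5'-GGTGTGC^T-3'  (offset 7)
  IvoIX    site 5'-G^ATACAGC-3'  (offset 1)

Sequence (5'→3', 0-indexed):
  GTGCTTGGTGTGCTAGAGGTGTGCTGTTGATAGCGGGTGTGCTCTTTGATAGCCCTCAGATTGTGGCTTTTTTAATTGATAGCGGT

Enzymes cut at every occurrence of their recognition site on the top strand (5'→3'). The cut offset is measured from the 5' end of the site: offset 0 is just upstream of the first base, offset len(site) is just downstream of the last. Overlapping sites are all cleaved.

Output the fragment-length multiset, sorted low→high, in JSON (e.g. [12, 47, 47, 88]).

Site scan:
  NpsV GGCTTT/2: at [64] ⇒ [66]
  VbrIV TTGATAGC/0: at [26, 45, 75] ⇒ [26, 45, 75]
  LmaI (CACGA, off=1): no sites
  DwuIII GGTGTGCT/7: at [6, 17, 35, 83] ⇒ [4, 13, 24, 42]
  IvoIX (GATACAGC, off=1): no sites

Pooled cuts: [4, 13, 24, 26, 42, 45, 66, 75]

Fragments:
  4→13: 9 bp
  13→24: 11 bp
  24→26: 2 bp
  26→42: 16 bp
  42→45: 3 bp
  45→66: 21 bp
  66→75: 9 bp
  75→4 (wrap): 86-75+4 = 15 bp

[2,3,9,9,11,15,16,21]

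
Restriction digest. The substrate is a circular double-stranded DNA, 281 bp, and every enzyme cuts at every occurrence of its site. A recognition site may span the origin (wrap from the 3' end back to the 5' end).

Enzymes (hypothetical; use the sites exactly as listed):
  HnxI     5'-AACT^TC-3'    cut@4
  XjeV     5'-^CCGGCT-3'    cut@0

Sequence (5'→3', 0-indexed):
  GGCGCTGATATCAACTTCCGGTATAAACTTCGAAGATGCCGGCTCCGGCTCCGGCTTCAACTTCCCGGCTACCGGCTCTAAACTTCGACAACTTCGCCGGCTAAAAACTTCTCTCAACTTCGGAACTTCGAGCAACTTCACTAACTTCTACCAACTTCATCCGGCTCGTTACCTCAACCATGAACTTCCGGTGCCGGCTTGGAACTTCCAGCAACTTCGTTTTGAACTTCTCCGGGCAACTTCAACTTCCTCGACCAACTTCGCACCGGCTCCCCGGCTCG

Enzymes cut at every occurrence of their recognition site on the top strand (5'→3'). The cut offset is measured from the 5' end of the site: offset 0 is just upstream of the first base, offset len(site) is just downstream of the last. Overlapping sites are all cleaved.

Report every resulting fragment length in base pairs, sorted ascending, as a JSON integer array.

Scan for sites:
  HnxI AACTTC/4: at [12, 25, 58, 80, 89, 105, 115, 123, 133, 142, 152, 182, 202, 212, 224, 237, 243, 256] ⇒ [16, 29, 62, 84, 93, 109, 119, 127, 137, 146, 156, 186, 206, 216, 228, 241, 247, 260]
  XjeV CCGGCT/0: at [38, 44, 50, 64, 71, 96, 160, 193, 265, 273] ⇒ [38, 44, 50, 64, 71, 96, 160, 193, 265, 273]

Pooled cuts: [16, 29, 38, 44, 50, 62, 64, 71, 84, 93, 96, 109, 119, 127, 137, 146, 156, 160, 186, 193, 206, 216, 228, 241, 247, 260, 265, 273]

Fragments:
  16→29: 13 bp
  29→38: 9 bp
  38→44: 6 bp
  44→50: 6 bp
  50→62: 12 bp
  62→64: 2 bp
  64→71: 7 bp
  71→84: 13 bp
  84→93: 9 bp
  93→96: 3 bp
  96→109: 13 bp
  109→119: 10 bp
  119→127: 8 bp
  127→137: 10 bp
  137→146: 9 bp
  146→156: 10 bp
  156→160: 4 bp
  160→186: 26 bp
  186→193: 7 bp
  193→206: 13 bp
  206→216: 10 bp
  216→228: 12 bp
  228→241: 13 bp
  241→247: 6 bp
  247→260: 13 bp
  260→265: 5 bp
  265→273: 8 bp
  273→16 (wrap): 281-273+16 = 24 bp

[2,3,4,5,6,6,6,7,7,8,8,9,9,9,10,10,10,10,12,12,13,13,13,13,13,13,24,26]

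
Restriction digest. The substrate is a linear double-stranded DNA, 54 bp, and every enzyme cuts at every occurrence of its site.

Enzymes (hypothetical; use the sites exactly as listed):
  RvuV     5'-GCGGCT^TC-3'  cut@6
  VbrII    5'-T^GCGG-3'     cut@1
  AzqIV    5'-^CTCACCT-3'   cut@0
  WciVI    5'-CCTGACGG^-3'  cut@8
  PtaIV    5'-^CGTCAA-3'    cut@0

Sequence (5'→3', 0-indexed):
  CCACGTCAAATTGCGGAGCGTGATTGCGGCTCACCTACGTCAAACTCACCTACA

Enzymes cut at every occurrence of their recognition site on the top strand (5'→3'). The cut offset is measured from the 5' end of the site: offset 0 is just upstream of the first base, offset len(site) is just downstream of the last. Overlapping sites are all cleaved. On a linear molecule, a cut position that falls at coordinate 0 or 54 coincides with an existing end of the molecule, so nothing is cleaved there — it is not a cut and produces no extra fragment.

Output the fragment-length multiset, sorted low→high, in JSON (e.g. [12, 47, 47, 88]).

[3,4,7,8,9,10,13]

Scan for sites:
  RvuV (GCGGCTTC, off=6): no sites
  VbrII TGCGG/1: at [11, 24] ⇒ [12, 25]
  AzqIV CTCACCT/0: at [29, 44] ⇒ [29, 44]
  WciVI (CCTGACGG, off=8): no sites
  PtaIV CGTCAA/0: at [3, 37] ⇒ [3, 37]

Pooled cuts: [3, 12, 25, 29, 37, 44]

Fragments:
  [0,3): 3 bp
  [3,12): 9 bp
  [12,25): 13 bp
  [25,29): 4 bp
  [29,37): 8 bp
  [37,44): 7 bp
  [44,54): 10 bp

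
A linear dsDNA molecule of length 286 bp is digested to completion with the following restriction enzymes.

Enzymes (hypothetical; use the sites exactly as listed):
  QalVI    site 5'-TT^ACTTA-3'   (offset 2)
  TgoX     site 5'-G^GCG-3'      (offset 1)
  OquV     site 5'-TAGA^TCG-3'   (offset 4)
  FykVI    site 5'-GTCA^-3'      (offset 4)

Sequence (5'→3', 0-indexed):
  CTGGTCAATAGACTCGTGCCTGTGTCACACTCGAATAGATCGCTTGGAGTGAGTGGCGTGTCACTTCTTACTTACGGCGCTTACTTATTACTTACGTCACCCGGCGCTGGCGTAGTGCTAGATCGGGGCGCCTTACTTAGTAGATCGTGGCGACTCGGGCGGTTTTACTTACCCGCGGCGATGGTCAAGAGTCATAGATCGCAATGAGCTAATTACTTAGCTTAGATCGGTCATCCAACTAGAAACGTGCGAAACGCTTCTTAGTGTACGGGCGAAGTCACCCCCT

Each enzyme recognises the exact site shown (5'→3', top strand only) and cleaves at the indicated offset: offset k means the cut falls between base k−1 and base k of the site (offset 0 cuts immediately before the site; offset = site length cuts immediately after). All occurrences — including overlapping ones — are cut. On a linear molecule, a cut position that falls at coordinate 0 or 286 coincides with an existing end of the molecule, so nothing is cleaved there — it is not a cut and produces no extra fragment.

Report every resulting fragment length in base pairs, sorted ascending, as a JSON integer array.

Per-enzyme occurrences:
  QalVI (TTACTTA, off=2): starts [67, 80, 87, 132, 164, 212] → cuts [69, 82, 89, 134, 166, 214]
  TgoX (GGCG, off=1): starts [54, 75, 102, 108, 126, 148, 157, 176, 270] → cuts [55, 76, 103, 109, 127, 149, 158, 177, 271]
  OquV (TAGATCG, off=4): starts [35, 118, 140, 194, 222] → cuts [39, 122, 144, 198, 226]
  FykVI (GTCA, off=4): starts [3, 23, 59, 95, 183, 190, 229, 276] → cuts [7, 27, 63, 99, 187, 194, 233, 280]

All cut coordinates (distinct, sorted): [7, 27, 39, 55, 63, 69, 76, 82, 89, 99, 103, 109, 122, 127, 134, 144, 149, 158, 166, 177, 187, 194, 198, 214, 226, 233, 271, 280]

Fragment lengths:
  [0,7): 7 bp
  [7,27): 20 bp
  [27,39): 12 bp
  [39,55): 16 bp
  [55,63): 8 bp
  [63,69): 6 bp
  [69,76): 7 bp
  [76,82): 6 bp
  [82,89): 7 bp
  [89,99): 10 bp
  [99,103): 4 bp
  [103,109): 6 bp
  [109,122): 13 bp
  [122,127): 5 bp
  [127,134): 7 bp
  [134,144): 10 bp
  [144,149): 5 bp
  [149,158): 9 bp
  [158,166): 8 bp
  [166,177): 11 bp
  [177,187): 10 bp
  [187,194): 7 bp
  [194,198): 4 bp
  [198,214): 16 bp
  [214,226): 12 bp
  [226,233): 7 bp
  [233,271): 38 bp
  [271,280): 9 bp
  [280,286): 6 bp

[4,4,5,5,6,6,6,6,7,7,7,7,7,7,8,8,9,9,10,10,10,11,12,12,13,16,16,20,38]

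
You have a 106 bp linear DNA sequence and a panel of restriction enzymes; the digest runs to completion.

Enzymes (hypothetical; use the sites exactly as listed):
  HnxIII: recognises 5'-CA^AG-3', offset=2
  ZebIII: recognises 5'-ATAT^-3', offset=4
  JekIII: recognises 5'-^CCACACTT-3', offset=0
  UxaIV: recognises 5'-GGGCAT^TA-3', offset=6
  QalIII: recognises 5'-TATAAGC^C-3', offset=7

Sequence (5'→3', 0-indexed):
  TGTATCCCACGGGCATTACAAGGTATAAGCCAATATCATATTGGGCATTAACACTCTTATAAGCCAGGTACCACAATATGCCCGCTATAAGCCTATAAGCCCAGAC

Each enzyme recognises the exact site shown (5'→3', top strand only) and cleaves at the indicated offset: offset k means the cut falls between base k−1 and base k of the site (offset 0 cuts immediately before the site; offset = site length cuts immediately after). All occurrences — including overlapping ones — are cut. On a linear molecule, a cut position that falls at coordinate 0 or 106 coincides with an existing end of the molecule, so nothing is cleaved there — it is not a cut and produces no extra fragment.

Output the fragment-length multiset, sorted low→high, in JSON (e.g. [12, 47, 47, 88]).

Per-enzyme occurrences:
  HnxIII CAAG/2: at [18] ⇒ [20]
  ZebIII ATAT/4: at [32, 37, 75] ⇒ [36, 41, 79]
  JekIII (CCACACTT, off=0): no sites
  UxaIV GGGCATTA/6: at [10, 42] ⇒ [16, 48]
  QalIII TATAAGCC/7: at [23, 57, 85, 93] ⇒ [30, 64, 92, 100]

Pooled cuts: [16, 20, 30, 36, 41, 48, 64, 79, 92, 100]

Fragments:
  [0,16): 16 bp
  [16,20): 4 bp
  [20,30): 10 bp
  [30,36): 6 bp
  [36,41): 5 bp
  [41,48): 7 bp
  [48,64): 16 bp
  [64,79): 15 bp
  [79,92): 13 bp
  [92,100): 8 bp
  [100,106): 6 bp

[4,5,6,6,7,8,10,13,15,16,16]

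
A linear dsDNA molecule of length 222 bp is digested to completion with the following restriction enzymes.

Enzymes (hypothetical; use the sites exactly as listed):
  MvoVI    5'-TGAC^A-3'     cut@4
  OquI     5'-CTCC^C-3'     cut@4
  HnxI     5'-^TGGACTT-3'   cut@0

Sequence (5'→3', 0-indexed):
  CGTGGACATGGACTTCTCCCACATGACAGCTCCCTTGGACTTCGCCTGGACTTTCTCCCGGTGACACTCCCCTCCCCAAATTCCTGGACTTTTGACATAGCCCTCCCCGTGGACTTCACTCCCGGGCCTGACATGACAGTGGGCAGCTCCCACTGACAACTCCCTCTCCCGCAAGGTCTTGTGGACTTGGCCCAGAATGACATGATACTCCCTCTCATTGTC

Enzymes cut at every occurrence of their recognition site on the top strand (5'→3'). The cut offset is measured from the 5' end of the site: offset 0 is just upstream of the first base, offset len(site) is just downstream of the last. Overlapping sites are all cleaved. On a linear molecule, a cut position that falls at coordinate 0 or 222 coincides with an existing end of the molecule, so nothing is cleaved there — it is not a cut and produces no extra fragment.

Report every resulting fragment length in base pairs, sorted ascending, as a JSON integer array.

[2,3,5,5,5,6,6,6,7,7,8,8,9,10,10,10,11,11,11,12,12,12,13,13,20]

Scan for sites:
  MvoVI TGACA/4: at [23, 61, 92, 128, 133, 153, 197] ⇒ [27, 65, 96, 132, 137, 157, 201]
  OquI CTCCC/4: at [15, 29, 54, 66, 71, 102, 118, 146, 159, 165, 207] ⇒ [19, 33, 58, 70, 75, 106, 122, 150, 163, 169, 211]
  HnxI TGGACTT/0: at [8, 35, 46, 84, 109, 181] ⇒ [8, 35, 46, 84, 109, 181]

All cut coordinates (distinct, sorted): [8, 19, 27, 33, 35, 46, 58, 65, 70, 75, 84, 96, 106, 109, 122, 132, 137, 150, 157, 163, 169, 181, 201, 211]

Fragment lengths:
  [0,8): 8 bp
  [8,19): 11 bp
  [19,27): 8 bp
  [27,33): 6 bp
  [33,35): 2 bp
  [35,46): 11 bp
  [46,58): 12 bp
  [58,65): 7 bp
  [65,70): 5 bp
  [70,75): 5 bp
  [75,84): 9 bp
  [84,96): 12 bp
  [96,106): 10 bp
  [106,109): 3 bp
  [109,122): 13 bp
  [122,132): 10 bp
  [132,137): 5 bp
  [137,150): 13 bp
  [150,157): 7 bp
  [157,163): 6 bp
  [163,169): 6 bp
  [169,181): 12 bp
  [181,201): 20 bp
  [201,211): 10 bp
  [211,222): 11 bp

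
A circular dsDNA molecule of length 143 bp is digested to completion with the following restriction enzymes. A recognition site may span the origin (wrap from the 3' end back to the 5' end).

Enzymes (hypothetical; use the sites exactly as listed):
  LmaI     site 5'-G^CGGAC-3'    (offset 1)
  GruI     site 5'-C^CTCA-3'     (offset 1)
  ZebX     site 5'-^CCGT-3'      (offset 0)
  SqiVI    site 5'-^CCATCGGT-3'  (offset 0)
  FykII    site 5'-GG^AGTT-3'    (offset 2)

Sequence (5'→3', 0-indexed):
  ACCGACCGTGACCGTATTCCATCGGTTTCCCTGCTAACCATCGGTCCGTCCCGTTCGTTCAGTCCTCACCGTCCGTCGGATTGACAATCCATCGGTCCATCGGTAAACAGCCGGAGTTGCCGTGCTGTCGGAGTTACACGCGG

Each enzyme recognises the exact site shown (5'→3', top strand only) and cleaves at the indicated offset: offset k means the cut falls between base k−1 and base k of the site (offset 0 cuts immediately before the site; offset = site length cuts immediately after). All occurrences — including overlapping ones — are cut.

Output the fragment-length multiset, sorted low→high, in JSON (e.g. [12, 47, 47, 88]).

Per-enzyme occurrences:
  LmaI GCGGAC/1: at [139] ⇒ [140]
  GruI CCTCA/1: at [63] ⇒ [64]
  ZebX CCGT/0: at [5, 11, 45, 50, 68, 72, 119] ⇒ [5, 11, 45, 50, 68, 72, 119]
  SqiVI CCATCGGT/0: at [18, 37, 88, 96] ⇒ [18, 37, 88, 96]
  FykII GGAGTT/2: at [112, 129] ⇒ [114, 131]

All cut coordinates (distinct, sorted): [5, 11, 18, 37, 45, 50, 64, 68, 72, 88, 96, 114, 119, 131, 140]

Fragment lengths:
  5→11: 6 bp
  11→18: 7 bp
  18→37: 19 bp
  37→45: 8 bp
  45→50: 5 bp
  50→64: 14 bp
  64→68: 4 bp
  68→72: 4 bp
  72→88: 16 bp
  88→96: 8 bp
  96→114: 18 bp
  114→119: 5 bp
  119→131: 12 bp
  131→140: 9 bp
  140→5 (wrap): 143-140+5 = 8 bp

[4,4,5,5,6,7,8,8,8,9,12,14,16,18,19]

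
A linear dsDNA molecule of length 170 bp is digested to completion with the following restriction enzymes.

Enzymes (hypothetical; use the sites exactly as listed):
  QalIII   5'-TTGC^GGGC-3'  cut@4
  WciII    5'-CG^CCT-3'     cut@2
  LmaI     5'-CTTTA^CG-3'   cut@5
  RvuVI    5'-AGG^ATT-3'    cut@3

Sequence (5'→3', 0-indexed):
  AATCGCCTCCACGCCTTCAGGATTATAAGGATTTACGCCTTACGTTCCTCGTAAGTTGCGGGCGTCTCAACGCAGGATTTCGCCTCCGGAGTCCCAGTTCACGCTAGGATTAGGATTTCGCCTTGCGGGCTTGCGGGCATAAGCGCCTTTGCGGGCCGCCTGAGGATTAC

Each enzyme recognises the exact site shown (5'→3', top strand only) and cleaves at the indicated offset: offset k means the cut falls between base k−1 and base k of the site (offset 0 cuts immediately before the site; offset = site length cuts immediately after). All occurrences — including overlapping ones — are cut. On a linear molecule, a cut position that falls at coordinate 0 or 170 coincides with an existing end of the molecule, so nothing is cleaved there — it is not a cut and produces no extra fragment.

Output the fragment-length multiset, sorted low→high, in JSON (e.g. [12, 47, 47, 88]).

Scan for sites:
  QalIII (TTGCGGGC, off=4): starts [55, 122, 130, 148] → cuts [59, 126, 134, 152]
  WciII (CGCCT, off=2): starts [3, 11, 35, 80, 118, 143, 156] → cuts [5, 13, 37, 82, 120, 145, 158]
  LmaI (CTTTACG, off=5): no sites
  RvuVI (AGGATT, off=3): starts [18, 27, 73, 105, 111, 162] → cuts [21, 30, 76, 108, 114, 165]

Pooled cuts: [5, 13, 21, 30, 37, 59, 76, 82, 108, 114, 120, 126, 134, 145, 152, 158, 165]

Fragment lengths:
  [0,5): 5 bp
  [5,13): 8 bp
  [13,21): 8 bp
  [21,30): 9 bp
  [30,37): 7 bp
  [37,59): 22 bp
  [59,76): 17 bp
  [76,82): 6 bp
  [82,108): 26 bp
  [108,114): 6 bp
  [114,120): 6 bp
  [120,126): 6 bp
  [126,134): 8 bp
  [134,145): 11 bp
  [145,152): 7 bp
  [152,158): 6 bp
  [158,165): 7 bp
  [165,170): 5 bp

[5,5,6,6,6,6,6,7,7,7,8,8,8,9,11,17,22,26]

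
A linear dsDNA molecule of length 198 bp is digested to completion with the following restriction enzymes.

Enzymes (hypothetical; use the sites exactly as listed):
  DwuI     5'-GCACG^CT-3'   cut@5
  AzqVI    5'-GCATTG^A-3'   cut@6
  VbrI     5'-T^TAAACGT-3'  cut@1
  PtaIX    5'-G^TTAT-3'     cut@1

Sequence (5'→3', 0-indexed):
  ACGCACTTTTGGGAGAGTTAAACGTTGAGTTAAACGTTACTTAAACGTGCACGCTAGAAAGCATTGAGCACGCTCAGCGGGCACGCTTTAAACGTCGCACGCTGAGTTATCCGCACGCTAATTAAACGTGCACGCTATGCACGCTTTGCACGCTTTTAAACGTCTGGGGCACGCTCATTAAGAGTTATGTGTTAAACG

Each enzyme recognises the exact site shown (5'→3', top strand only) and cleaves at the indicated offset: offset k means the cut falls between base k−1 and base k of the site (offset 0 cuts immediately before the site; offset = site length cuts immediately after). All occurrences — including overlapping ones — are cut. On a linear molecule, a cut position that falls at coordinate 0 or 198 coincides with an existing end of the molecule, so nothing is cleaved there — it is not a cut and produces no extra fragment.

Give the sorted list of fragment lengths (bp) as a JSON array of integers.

Scan for sites:
  DwuI GCACGCT/5: at [48, 67, 80, 96, 112, 129, 138, 147, 168] ⇒ [53, 72, 85, 101, 117, 134, 143, 152, 173]
  AzqVI GCATTGA/6: at [60] ⇒ [66]
  VbrI TTAAACGT/1: at [17, 29, 40, 87, 121, 155] ⇒ [18, 30, 41, 88, 122, 156]
  PtaIX GTTAT/1: at [105, 183] ⇒ [106, 184]

All cut coordinates (distinct, sorted): [18, 30, 41, 53, 66, 72, 85, 88, 101, 106, 117, 122, 134, 143, 152, 156, 173, 184]

Fragments:
  [0,18): 18 bp
  [18,30): 12 bp
  [30,41): 11 bp
  [41,53): 12 bp
  [53,66): 13 bp
  [66,72): 6 bp
  [72,85): 13 bp
  [85,88): 3 bp
  [88,101): 13 bp
  [101,106): 5 bp
  [106,117): 11 bp
  [117,122): 5 bp
  [122,134): 12 bp
  [134,143): 9 bp
  [143,152): 9 bp
  [152,156): 4 bp
  [156,173): 17 bp
  [173,184): 11 bp
  [184,198): 14 bp

[3,4,5,5,6,9,9,11,11,11,12,12,12,13,13,13,14,17,18]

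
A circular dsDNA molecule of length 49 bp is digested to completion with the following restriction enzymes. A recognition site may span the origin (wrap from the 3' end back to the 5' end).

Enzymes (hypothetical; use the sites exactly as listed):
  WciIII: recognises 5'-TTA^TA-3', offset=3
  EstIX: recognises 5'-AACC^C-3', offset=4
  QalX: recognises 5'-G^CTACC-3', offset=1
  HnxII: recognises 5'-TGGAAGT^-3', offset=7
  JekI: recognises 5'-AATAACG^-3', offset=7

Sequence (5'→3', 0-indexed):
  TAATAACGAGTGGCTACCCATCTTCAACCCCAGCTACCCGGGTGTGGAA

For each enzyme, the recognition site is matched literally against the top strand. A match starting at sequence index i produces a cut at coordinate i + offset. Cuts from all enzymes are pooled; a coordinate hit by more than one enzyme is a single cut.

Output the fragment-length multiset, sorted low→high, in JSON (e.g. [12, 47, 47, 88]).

[4,5,16,24]

Per-enzyme occurrences:
  WciIII (TTATA, off=3): no sites
  EstIX (AACCC, off=4): starts [25] → cuts [29]
  QalX (GCTACC, off=1): starts [12, 32] → cuts [13, 33]
  HnxII (TGGAAGT, off=7): no sites
  JekI (AATAACG, off=7): starts [1] → cuts [8]

Pooled cuts: [8, 13, 29, 33]

Fragment lengths:
  8→13: 5 bp
  13→29: 16 bp
  29→33: 4 bp
  33→8 (wrap): 49-33+8 = 24 bp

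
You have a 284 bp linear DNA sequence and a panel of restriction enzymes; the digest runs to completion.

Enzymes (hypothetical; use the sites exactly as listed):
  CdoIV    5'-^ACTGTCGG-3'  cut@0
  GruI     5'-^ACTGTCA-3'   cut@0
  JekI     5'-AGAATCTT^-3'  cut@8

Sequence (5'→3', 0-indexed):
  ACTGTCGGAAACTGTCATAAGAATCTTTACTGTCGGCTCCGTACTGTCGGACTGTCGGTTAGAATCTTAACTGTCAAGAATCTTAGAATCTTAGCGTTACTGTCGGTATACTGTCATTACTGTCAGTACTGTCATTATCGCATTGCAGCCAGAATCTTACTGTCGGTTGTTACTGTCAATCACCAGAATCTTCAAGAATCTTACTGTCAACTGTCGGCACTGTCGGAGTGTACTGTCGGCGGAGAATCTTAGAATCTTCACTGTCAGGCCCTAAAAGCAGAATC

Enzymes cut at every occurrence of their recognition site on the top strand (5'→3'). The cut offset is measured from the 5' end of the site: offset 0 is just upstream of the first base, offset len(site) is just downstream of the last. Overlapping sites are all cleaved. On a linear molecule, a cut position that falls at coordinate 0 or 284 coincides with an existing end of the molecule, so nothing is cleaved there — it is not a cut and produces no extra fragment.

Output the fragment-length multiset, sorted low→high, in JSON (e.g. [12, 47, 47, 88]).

Site scan:
  CdoIV (ACTGTCGG, off=0): starts [0, 28, 42, 50, 98, 158, 209, 218, 231] → cuts [28, 42, 50, 98, 158, 209, 218, 231] (position 0 is a terminus of the linear molecule — no cut)
  GruI (ACTGTCA, off=0): starts [10, 69, 109, 118, 127, 171, 202, 259] → cuts [10, 69, 109, 118, 127, 171, 202, 259]
  JekI (AGAATCTT, off=8): starts [19, 60, 76, 84, 150, 184, 194, 242, 250] → cuts [27, 68, 84, 92, 158, 192, 202, 250, 258]

All cut coordinates (distinct, sorted): [10, 27, 28, 42, 50, 68, 69, 84, 92, 98, 109, 118, 127, 158, 171, 192, 202, 209, 218, 231, 250, 258, 259]

Fragment lengths:
  [0,10): 10 bp
  [10,27): 17 bp
  [27,28): 1 bp
  [28,42): 14 bp
  [42,50): 8 bp
  [50,68): 18 bp
  [68,69): 1 bp
  [69,84): 15 bp
  [84,92): 8 bp
  [92,98): 6 bp
  [98,109): 11 bp
  [109,118): 9 bp
  [118,127): 9 bp
  [127,158): 31 bp
  [158,171): 13 bp
  [171,192): 21 bp
  [192,202): 10 bp
  [202,209): 7 bp
  [209,218): 9 bp
  [218,231): 13 bp
  [231,250): 19 bp
  [250,258): 8 bp
  [258,259): 1 bp
  [259,284): 25 bp

[1,1,1,6,7,8,8,8,9,9,9,10,10,11,13,13,14,15,17,18,19,21,25,31]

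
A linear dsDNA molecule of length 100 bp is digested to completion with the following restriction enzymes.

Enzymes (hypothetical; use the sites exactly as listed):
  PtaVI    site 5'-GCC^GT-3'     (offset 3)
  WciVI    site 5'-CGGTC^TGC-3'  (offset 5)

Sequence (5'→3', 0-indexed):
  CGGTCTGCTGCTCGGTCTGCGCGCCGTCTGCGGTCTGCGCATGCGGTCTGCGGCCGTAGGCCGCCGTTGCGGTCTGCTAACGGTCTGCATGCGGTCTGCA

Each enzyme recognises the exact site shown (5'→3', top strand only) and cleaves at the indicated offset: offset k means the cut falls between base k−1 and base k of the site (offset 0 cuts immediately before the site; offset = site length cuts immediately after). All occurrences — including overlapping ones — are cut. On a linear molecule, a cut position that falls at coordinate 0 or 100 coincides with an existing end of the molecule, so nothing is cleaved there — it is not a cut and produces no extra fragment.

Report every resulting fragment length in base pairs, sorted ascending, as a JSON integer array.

[4,5,7,8,9,10,10,11,11,12,13]

Scan for sites:
  PtaVI GCCGT/3: at [22, 52, 62] ⇒ [25, 55, 65]
  WciVI CGGTCTGC/5: at [0, 12, 30, 43, 69, 80, 91] ⇒ [5, 17, 35, 48, 74, 85, 96]

All cut coordinates (distinct, sorted): [5, 17, 25, 35, 48, 55, 65, 74, 85, 96]

Fragment lengths:
  [0,5): 5 bp
  [5,17): 12 bp
  [17,25): 8 bp
  [25,35): 10 bp
  [35,48): 13 bp
  [48,55): 7 bp
  [55,65): 10 bp
  [65,74): 9 bp
  [74,85): 11 bp
  [85,96): 11 bp
  [96,100): 4 bp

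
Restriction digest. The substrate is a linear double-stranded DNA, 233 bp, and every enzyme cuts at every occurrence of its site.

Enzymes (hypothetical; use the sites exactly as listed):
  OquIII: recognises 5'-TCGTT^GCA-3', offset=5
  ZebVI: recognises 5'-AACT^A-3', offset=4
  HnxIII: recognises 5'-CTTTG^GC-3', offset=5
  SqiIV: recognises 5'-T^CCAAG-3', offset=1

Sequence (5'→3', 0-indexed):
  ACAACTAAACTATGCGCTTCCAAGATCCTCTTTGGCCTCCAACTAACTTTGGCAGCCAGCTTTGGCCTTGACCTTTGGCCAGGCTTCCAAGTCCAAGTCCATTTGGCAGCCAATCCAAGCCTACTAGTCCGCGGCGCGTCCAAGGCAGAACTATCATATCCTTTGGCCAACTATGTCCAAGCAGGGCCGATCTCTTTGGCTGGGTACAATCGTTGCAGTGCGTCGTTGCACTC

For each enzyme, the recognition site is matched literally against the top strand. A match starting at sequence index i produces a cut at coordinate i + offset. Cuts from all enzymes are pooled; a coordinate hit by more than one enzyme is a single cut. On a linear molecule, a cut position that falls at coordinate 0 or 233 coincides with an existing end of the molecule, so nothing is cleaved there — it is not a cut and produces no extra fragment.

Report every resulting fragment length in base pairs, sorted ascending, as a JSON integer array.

Scan for sites:
  OquIII (TCGTTGCA, off=5): starts [209, 222] → cuts [214, 227]
  ZebVI (AACTA, off=4): starts [2, 7, 40, 148, 168] → cuts [6, 11, 44, 152, 172]
  HnxIII (CTTTGGC, off=5): starts [29, 46, 59, 72, 160, 193] → cuts [34, 51, 64, 77, 165, 198]
  SqiIV (TCCAAG, off=1): starts [18, 85, 91, 113, 138, 175] → cuts [19, 86, 92, 114, 139, 176]

All cut coordinates (distinct, sorted): [6, 11, 19, 34, 44, 51, 64, 77, 86, 92, 114, 139, 152, 165, 172, 176, 198, 214, 227]

Fragments:
  [0,6): 6 bp
  [6,11): 5 bp
  [11,19): 8 bp
  [19,34): 15 bp
  [34,44): 10 bp
  [44,51): 7 bp
  [51,64): 13 bp
  [64,77): 13 bp
  [77,86): 9 bp
  [86,92): 6 bp
  [92,114): 22 bp
  [114,139): 25 bp
  [139,152): 13 bp
  [152,165): 13 bp
  [165,172): 7 bp
  [172,176): 4 bp
  [176,198): 22 bp
  [198,214): 16 bp
  [214,227): 13 bp
  [227,233): 6 bp

[4,5,6,6,6,7,7,8,9,10,13,13,13,13,13,15,16,22,22,25]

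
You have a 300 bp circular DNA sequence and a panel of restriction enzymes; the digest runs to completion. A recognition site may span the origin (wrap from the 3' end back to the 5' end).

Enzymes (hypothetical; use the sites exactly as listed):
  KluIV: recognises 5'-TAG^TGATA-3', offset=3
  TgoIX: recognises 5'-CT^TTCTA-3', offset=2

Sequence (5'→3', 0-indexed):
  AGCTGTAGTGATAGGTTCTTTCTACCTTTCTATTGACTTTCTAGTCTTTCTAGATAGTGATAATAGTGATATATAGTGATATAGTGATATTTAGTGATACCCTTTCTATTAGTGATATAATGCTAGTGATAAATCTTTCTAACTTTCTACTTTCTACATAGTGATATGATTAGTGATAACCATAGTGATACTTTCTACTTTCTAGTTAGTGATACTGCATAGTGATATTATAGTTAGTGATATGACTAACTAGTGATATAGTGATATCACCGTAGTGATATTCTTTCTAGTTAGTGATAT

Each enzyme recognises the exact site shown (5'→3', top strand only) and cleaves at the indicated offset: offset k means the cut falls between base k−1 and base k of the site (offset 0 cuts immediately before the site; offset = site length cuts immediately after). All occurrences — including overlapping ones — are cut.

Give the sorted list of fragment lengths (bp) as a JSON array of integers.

Per-enzyme occurrences:
  KluIV (TAGTGATA, off=3): starts [5, 54, 63, 73, 81, 91, 109, 123, 158, 170, 182, 206, 219, 234, 250, 258, 272, 291] → cuts [8, 57, 66, 76, 84, 94, 112, 126, 161, 173, 185, 209, 222, 237, 253, 261, 275, 294]
  TgoIX (CTTTCTA, off=2): starts [17, 25, 36, 45, 101, 134, 142, 149, 190, 197, 282] → cuts [19, 27, 38, 47, 103, 136, 144, 151, 192, 199, 284]

All cut coordinates (distinct, sorted): [8, 19, 27, 38, 47, 57, 66, 76, 84, 94, 103, 112, 126, 136, 144, 151, 161, 173, 185, 192, 199, 209, 222, 237, 253, 261, 275, 284, 294]

Fragments:
  8→19: 11 bp
  19→27: 8 bp
  27→38: 11 bp
  38→47: 9 bp
  47→57: 10 bp
  57→66: 9 bp
  66→76: 10 bp
  76→84: 8 bp
  84→94: 10 bp
  94→103: 9 bp
  103→112: 9 bp
  112→126: 14 bp
  126→136: 10 bp
  136→144: 8 bp
  144→151: 7 bp
  151→161: 10 bp
  161→173: 12 bp
  173→185: 12 bp
  185→192: 7 bp
  192→199: 7 bp
  199→209: 10 bp
  209→222: 13 bp
  222→237: 15 bp
  237→253: 16 bp
  253→261: 8 bp
  261→275: 14 bp
  275→284: 9 bp
  284→294: 10 bp
  294→8 (wrap): 300-294+8 = 14 bp

[7,7,7,8,8,8,8,9,9,9,9,9,10,10,10,10,10,10,10,11,11,12,12,13,14,14,14,15,16]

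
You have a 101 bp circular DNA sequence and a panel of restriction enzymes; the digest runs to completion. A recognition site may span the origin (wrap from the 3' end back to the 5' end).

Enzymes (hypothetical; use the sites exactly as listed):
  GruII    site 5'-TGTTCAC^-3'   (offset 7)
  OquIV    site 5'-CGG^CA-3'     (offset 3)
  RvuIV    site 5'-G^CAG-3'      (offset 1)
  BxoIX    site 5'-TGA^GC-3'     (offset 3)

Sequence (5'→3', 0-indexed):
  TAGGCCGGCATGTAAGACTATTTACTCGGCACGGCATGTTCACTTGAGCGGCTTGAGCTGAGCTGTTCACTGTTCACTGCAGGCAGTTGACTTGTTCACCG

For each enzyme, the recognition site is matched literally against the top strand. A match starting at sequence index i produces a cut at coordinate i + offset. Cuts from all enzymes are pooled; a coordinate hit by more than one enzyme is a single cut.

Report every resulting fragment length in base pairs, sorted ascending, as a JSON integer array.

Per-enzyme occurrences:
  GruII (TGTTCAC, off=7): starts [36, 63, 70, 92] → cuts [43, 70, 77, 99]
  OquIV (CGGCA, off=3): starts [5, 26, 31] → cuts [8, 29, 34]
  RvuIV (GCAG, off=1): starts [78, 82] → cuts [79, 83]
  BxoIX (TGAGC, off=3): starts [44, 53, 58] → cuts [47, 56, 61]

All cut coordinates (distinct, sorted): [8, 29, 34, 43, 47, 56, 61, 70, 77, 79, 83, 99]

Fragments:
  8→29: 21 bp
  29→34: 5 bp
  34→43: 9 bp
  43→47: 4 bp
  47→56: 9 bp
  56→61: 5 bp
  61→70: 9 bp
  70→77: 7 bp
  77→79: 2 bp
  79→83: 4 bp
  83→99: 16 bp
  99→8 (wrap): 101-99+8 = 10 bp

[2,4,4,5,5,7,9,9,9,10,16,21]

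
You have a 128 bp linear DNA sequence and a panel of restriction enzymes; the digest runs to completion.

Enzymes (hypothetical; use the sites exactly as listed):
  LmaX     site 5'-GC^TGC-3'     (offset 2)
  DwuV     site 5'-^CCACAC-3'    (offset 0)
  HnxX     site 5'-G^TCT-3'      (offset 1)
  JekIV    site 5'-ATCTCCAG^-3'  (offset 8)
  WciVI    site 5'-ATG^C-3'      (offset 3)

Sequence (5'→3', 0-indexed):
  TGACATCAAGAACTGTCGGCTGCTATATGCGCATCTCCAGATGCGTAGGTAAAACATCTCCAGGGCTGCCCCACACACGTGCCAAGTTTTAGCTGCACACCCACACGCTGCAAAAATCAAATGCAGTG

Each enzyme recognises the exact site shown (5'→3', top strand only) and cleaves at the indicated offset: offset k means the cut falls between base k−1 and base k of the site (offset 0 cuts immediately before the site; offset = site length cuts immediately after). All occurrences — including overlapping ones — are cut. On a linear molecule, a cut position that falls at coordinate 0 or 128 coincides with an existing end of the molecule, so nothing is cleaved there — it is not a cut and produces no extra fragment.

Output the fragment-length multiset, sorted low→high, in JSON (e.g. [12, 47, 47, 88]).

[3,3,4,5,7,8,9,11,15,20,20,23]

Site scan:
  LmaX GCTGC/2: at [18, 64, 91, 106] ⇒ [20, 66, 93, 108]
  DwuV CCACAC/0: at [70, 100] ⇒ [70, 100]
  HnxX (GTCT, off=1): no sites
  JekIV ATCTCCAG/8: at [32, 55] ⇒ [40, 63]
  WciVI ATGC/3: at [26, 40, 120] ⇒ [29, 43, 123]

Pooled cuts: [20, 29, 40, 43, 63, 66, 70, 93, 100, 108, 123]

Fragment lengths:
  [0,20): 20 bp
  [20,29): 9 bp
  [29,40): 11 bp
  [40,43): 3 bp
  [43,63): 20 bp
  [63,66): 3 bp
  [66,70): 4 bp
  [70,93): 23 bp
  [93,100): 7 bp
  [100,108): 8 bp
  [108,123): 15 bp
  [123,128): 5 bp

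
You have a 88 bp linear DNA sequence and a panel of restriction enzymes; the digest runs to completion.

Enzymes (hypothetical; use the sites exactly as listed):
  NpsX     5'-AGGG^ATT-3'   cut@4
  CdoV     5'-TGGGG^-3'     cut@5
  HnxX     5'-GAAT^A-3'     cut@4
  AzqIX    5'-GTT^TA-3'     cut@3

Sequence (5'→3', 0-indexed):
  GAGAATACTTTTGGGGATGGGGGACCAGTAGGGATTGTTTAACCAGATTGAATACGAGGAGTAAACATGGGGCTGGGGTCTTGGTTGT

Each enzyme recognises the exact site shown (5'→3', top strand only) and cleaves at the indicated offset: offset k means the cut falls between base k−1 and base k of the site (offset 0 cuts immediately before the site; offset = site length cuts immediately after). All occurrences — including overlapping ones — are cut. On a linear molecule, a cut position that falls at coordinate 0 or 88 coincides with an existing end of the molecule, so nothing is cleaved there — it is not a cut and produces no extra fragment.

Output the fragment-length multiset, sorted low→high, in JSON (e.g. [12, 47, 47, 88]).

[6,6,6,6,10,10,11,14,19]

Per-enzyme occurrences:
  NpsX AGGGATT/4: at [29] ⇒ [33]
  CdoV TGGGG/5: at [11, 17, 67, 73] ⇒ [16, 22, 72, 78]
  HnxX GAATA/4: at [2, 49] ⇒ [6, 53]
  AzqIX GTTTA/3: at [36] ⇒ [39]

Pooled cuts: [6, 16, 22, 33, 39, 53, 72, 78]

Fragment lengths:
  [0,6): 6 bp
  [6,16): 10 bp
  [16,22): 6 bp
  [22,33): 11 bp
  [33,39): 6 bp
  [39,53): 14 bp
  [53,72): 19 bp
  [72,78): 6 bp
  [78,88): 10 bp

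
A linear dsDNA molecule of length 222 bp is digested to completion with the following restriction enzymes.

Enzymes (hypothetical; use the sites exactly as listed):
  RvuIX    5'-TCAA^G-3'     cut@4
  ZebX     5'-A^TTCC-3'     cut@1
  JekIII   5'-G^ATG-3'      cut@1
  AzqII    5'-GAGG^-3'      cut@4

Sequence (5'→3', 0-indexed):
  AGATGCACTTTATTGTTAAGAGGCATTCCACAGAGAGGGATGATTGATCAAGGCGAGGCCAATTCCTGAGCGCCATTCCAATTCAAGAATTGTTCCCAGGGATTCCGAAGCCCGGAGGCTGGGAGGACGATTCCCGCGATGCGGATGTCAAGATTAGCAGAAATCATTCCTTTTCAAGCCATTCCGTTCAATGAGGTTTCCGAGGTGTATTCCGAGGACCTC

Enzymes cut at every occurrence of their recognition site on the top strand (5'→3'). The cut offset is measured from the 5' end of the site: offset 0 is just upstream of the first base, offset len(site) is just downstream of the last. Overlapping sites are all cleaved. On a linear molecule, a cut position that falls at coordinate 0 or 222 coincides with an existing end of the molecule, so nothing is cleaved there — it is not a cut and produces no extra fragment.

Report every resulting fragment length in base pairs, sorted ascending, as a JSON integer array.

[1,2,2,4,4,4,4,5,6,7,7,8,8,8,9,11,11,12,13,13,15,15,16,16,21]

Per-enzyme occurrences:
  RvuIX (TCAAG, off=4): starts [47, 82, 147, 173] → cuts [51, 86, 151, 177]
  ZebX (ATTCC, off=1): starts [24, 61, 74, 101, 129, 165, 180, 208] → cuts [25, 62, 75, 102, 130, 166, 181, 209]
  JekIII (GATG, off=1): starts [1, 38, 137, 143] → cuts [2, 39, 138, 144]
  AzqII (GAGG, off=4): starts [19, 34, 54, 114, 122, 192, 201, 213] → cuts [23, 38, 58, 118, 126, 196, 205, 217]

All cut coordinates (distinct, sorted): [2, 23, 25, 38, 39, 51, 58, 62, 75, 86, 102, 118, 126, 130, 138, 144, 151, 166, 177, 181, 196, 205, 209, 217]

Fragment lengths:
  [0,2): 2 bp
  [2,23): 21 bp
  [23,25): 2 bp
  [25,38): 13 bp
  [38,39): 1 bp
  [39,51): 12 bp
  [51,58): 7 bp
  [58,62): 4 bp
  [62,75): 13 bp
  [75,86): 11 bp
  [86,102): 16 bp
  [102,118): 16 bp
  [118,126): 8 bp
  [126,130): 4 bp
  [130,138): 8 bp
  [138,144): 6 bp
  [144,151): 7 bp
  [151,166): 15 bp
  [166,177): 11 bp
  [177,181): 4 bp
  [181,196): 15 bp
  [196,205): 9 bp
  [205,209): 4 bp
  [209,217): 8 bp
  [217,222): 5 bp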